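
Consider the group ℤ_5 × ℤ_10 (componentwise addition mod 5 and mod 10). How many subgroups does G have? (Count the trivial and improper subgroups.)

|G| = 50, so by Lagrange every subgroup order divides 50. Divisors: 1, 2, 5, 10, 25, 50.
Subgroups by order — order 1: 1; order 2: 1; order 5: 6; order 10: 6; order 25: 1; order 50: 1.
Total: 1 + 1 + 6 + 6 + 1 + 1 = 16.

16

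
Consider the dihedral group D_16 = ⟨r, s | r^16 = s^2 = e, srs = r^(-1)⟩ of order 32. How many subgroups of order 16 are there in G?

|G| = 32 and 16 | 32, so subgroups of order 16 are possible by Lagrange.
The subgroups of order 16 are: {e, r, r^2, r^3, r^4, r^5, r^6, r^7, r^8, r^9, r^10, r^11, r^12, r^13, r^14, r^15}; {e, r^2, r^4, r^6, r^8, r^10, r^12, r^14, s, r^2s, r^4s, r^6s, r^8s, r^10s, r^12s, r^14s}; {e, r^2, r^4, r^6, r^8, r^10, r^12, r^14, rs, r^3s, r^5s, r^7s, r^9s, r^11s, r^13s, r^15s}.
So G has 3 subgroups of order 16.

3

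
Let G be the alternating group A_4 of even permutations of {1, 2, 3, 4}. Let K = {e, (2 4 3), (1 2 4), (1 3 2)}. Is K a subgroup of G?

(2 4 3) ∈ K but its inverse (2 3 4) ∉ K, so K is not a subgroup.

No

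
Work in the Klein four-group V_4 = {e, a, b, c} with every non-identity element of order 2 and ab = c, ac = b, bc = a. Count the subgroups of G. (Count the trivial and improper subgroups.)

|G| = 4, so by Lagrange every subgroup order divides 4. Divisors: 1, 2, 4.
Subgroups by order — order 1: 1; order 2: 3; order 4: 1.
Total: 1 + 3 + 1 = 5.

5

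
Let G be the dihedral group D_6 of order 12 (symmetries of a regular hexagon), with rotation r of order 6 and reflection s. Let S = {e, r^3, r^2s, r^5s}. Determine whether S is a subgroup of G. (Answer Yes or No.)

Yes

|S| = 4 divides |G| = 12, consistent with Lagrange.
S contains the identity, every element's inverse is in S, and S is closed under ·: it is a subgroup.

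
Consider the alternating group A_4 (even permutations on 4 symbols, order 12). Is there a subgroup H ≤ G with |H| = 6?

No

6 | 12, so Lagrange does not rule it out; but checking all subgroups of G, none has order 6.
(A_4 is the standard example that the converse of Lagrange fails.)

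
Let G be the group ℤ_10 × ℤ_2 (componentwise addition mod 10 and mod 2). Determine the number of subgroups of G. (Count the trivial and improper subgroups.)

|G| = 20, so by Lagrange every subgroup order divides 20. Divisors: 1, 2, 4, 5, 10, 20.
Subgroups by order — order 1: 1; order 2: 3; order 4: 1; order 5: 1; order 10: 3; order 20: 1.
Total: 1 + 3 + 1 + 1 + 3 + 1 = 10.

10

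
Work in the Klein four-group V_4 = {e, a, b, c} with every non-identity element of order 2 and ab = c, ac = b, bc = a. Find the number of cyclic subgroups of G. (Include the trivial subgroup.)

4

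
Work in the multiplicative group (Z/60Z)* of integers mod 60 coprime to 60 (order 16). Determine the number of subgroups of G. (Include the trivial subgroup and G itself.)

27

|G| = 16, so by Lagrange every subgroup order divides 16. Divisors: 1, 2, 4, 8, 16.
Subgroups by order — order 1: 1; order 2: 7; order 4: 11; order 8: 7; order 16: 1.
Total: 1 + 7 + 11 + 7 + 1 = 27.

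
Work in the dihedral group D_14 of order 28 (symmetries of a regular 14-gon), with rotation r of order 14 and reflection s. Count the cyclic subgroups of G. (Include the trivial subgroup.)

18

Group the elements of G by the cyclic subgroup they generate; each cyclic subgroup of order d accounts for φ(d) elements.
Cyclic subgroups by order — order 1: 1; order 2: 15; order 7: 1; order 14: 1.
Total: 18.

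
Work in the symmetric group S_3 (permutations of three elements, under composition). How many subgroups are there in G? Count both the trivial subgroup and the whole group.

6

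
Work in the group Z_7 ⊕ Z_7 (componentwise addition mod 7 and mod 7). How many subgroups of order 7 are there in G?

|G| = 49 and 7 | 49, so subgroups of order 7 are possible by Lagrange.
The subgroups of order 7 are: {(0,0), (0,1), (0,2), (0,3), (0,4), (0,5), (0,6)}; {(0,0), (1,0), (2,0), (3,0), (4,0), (5,0), (6,0)}; {(0,0), (1,1), (2,2), (3,3), (4,4), (5,5), (6,6)}; {(0,0), (1,2), (2,4), (3,6), (4,1), (5,3), (6,5)}; … (8 in all).
So G has 8 subgroups of order 7.

8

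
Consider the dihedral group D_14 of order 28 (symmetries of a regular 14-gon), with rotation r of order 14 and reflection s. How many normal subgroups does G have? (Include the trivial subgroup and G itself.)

7

G has 28 subgroups. Checking conjugation-invariance by order — order 1: 1/1 normal; order 2: 1/15 normal; order 4: 0/7 normal; order 7: 1/1 normal; order 14: 3/3 normal; order 28: 1/1 normal.
Total normal subgroups: 7.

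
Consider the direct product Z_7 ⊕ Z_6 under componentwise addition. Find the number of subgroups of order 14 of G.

|G| = 42 and 14 | 42, so subgroups of order 14 are possible by Lagrange.
The subgroups of order 14 are: {(0,0), (0,3), (1,0), (1,3), (2,0), (2,3), (3,0), (3,3), (4,0), (4,3), (5,0), (5,3), (6,0), (6,3)}.
So G has 1 subgroup of order 14.

1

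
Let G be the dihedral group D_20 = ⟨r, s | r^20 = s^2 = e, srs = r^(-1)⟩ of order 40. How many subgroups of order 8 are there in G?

|G| = 40 and 8 | 40, so subgroups of order 8 are possible by Lagrange.
The subgroups of order 8 are: {e, r^5, r^10, r^15, s, r^5s, r^10s, r^15s}; {e, r^5, r^10, r^15, rs, r^6s, r^11s, r^16s}; {e, r^5, r^10, r^15, r^2s, r^7s, r^12s, r^17s}; {e, r^5, r^10, r^15, r^3s, r^8s, r^13s, r^18s}; … (5 in all).
So G has 5 subgroups of order 8.

5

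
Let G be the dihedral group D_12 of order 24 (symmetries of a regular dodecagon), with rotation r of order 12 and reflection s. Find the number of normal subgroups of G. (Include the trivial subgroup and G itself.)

G has 34 subgroups. Checking conjugation-invariance by order — order 1: 1/1 normal; order 2: 1/13 normal; order 3: 1/1 normal; order 4: 1/7 normal; order 6: 1/5 normal; order 8: 0/3 normal; order 12: 3/3 normal; order 24: 1/1 normal.
Total normal subgroups: 9.

9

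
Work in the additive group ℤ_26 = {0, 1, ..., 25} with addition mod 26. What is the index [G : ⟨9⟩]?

1

|⟨9⟩| = 26 and |G| = 26.
By Lagrange, [G : H] = |G|/|H| = 26/26 = 1.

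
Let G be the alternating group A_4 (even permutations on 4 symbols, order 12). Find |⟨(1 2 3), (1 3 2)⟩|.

|⟨(1 2 3)⟩| = 3 and |⟨(1 3 2)⟩| = 3, so |H| is a multiple of lcm(3, 3) = 3 and divides |G| = 12.
Closing under the operation: H = {e, (1 2 3), (1 3 2)}, so |H| = 3.

3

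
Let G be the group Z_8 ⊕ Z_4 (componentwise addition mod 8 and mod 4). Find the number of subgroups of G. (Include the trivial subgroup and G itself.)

|G| = 32, so by Lagrange every subgroup order divides 32. Divisors: 1, 2, 4, 8, 16, 32.
Subgroups by order — order 1: 1; order 2: 3; order 4: 7; order 8: 7; order 16: 3; order 32: 1.
Total: 1 + 3 + 7 + 7 + 3 + 1 = 22.

22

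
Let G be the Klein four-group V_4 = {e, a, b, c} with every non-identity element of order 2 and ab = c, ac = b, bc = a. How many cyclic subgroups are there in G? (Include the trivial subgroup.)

Group the elements of G by the cyclic subgroup they generate; each cyclic subgroup of order d accounts for φ(d) elements.
Cyclic subgroups by order — order 1: 1; order 2: 3.
Total: 4.

4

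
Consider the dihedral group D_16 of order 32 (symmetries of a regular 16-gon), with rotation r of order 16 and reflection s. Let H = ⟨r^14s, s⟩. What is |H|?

|⟨r^14s⟩| = 2 and |⟨s⟩| = 2, so |H| is a multiple of lcm(2, 2) = 2 and divides |G| = 32.
Closing under the operation: H = {e, r^2, r^4, r^6, r^8, r^10, r^12, r^14, s, r^2s, r^4s, r^6s, r^8s, r^10s, r^12s, r^14s}, so |H| = 16.

16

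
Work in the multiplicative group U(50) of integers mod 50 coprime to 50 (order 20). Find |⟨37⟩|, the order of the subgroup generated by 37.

20

Compute successive powers of 37 mod 50: 37, 19, 3, 11, 7, 9, 33, 21, …; 37^20 ≡ 1 (mod 50).
So |⟨37⟩| = 20.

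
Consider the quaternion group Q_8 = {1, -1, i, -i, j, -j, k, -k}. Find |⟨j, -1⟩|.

4

|⟨j⟩| = 4 and |⟨-1⟩| = 2, so |H| is a multiple of lcm(4, 2) = 4 and divides |G| = 8.
Closing under the operation: H = {1, -1, j, -j}, so |H| = 4.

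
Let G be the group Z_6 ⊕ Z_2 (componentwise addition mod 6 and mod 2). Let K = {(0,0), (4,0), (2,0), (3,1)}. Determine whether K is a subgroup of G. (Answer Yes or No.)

No

Closure fails: (4,0) + (3,1) = (1,1) ∉ K. So K is not a subgroup.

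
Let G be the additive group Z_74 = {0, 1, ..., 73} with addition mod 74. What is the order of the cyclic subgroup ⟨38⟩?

In Z_74, the order of an element a is n/gcd(a, n).
gcd(38, 74) = 2, so |⟨38⟩| = 74/2 = 37.

37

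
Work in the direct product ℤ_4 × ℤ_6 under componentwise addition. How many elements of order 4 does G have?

An element (a,b) has order lcm(ord(a), ord(b)); count pairs with lcm equal to 4.
Enumerating gives 4 such elements.

4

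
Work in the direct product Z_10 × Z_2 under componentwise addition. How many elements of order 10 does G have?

An element (a,b) has order lcm(ord(a), ord(b)); count pairs with lcm equal to 10.
Enumerating gives 12 such elements.

12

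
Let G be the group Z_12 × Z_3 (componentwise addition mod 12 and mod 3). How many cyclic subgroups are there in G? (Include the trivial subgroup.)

15

A cyclic subgroup of order d is generated by each of its φ(d) elements of order d, so the cyclic subgroups of order d number (#elements of order d)/φ(d).
Cyclic subgroups by order — order 1: 1; order 2: 1; order 3: 4; order 4: 1; order 6: 4; order 12: 4.
Total: 15.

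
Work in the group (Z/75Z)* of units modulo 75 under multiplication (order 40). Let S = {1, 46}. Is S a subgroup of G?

46 ∈ S but its inverse 31 ∉ S, so S is not a subgroup.

No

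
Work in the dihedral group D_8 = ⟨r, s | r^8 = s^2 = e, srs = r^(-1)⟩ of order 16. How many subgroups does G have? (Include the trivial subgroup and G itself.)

19

|G| = 16, so by Lagrange every subgroup order divides 16. Divisors: 1, 2, 4, 8, 16.
Subgroups by order — order 1: 1; order 2: 9; order 4: 5; order 8: 3; order 16: 1.
Total: 1 + 9 + 5 + 3 + 1 = 19.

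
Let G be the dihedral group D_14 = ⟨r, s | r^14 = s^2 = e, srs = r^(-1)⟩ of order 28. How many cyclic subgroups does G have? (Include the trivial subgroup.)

18

Group the elements of G by the cyclic subgroup they generate; each cyclic subgroup of order d accounts for φ(d) elements.
Cyclic subgroups by order — order 1: 1; order 2: 15; order 7: 1; order 14: 1.
Total: 18.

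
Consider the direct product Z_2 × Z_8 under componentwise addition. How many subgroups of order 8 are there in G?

|G| = 16 and 8 | 16, so subgroups of order 8 are possible by Lagrange.
The subgroups of order 8 are: {(0,0), (0,1), (0,2), (0,3), (0,4), (0,5), (0,6), (0,7)}; {(0,0), (0,2), (0,4), (0,6), (1,0), (1,2), (1,4), (1,6)}; {(0,0), (0,2), (0,4), (0,6), (1,1), (1,3), (1,5), (1,7)}.
So G has 3 subgroups of order 8.

3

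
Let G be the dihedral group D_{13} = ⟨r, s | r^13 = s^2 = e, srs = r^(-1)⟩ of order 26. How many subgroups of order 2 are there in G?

13

|G| = 26 and 2 | 26, so subgroups of order 2 are possible by Lagrange.
The subgroups of order 2 are: {e, r^10s}; {e, r^11s}; {e, r^12s}; {e, r^2s}; … (13 in all).
So G has 13 subgroups of order 2.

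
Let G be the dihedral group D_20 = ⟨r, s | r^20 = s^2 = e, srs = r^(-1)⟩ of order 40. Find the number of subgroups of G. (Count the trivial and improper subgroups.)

|G| = 40, so by Lagrange every subgroup order divides 40. Divisors: 1, 2, 4, 5, 8, 10, 20, 40.
Subgroups by order — order 1: 1; order 2: 21; order 4: 11; order 5: 1; order 8: 5; order 10: 5; order 20: 3; order 40: 1.
Total: 1 + 21 + 11 + 1 + 5 + 5 + 3 + 1 = 48.

48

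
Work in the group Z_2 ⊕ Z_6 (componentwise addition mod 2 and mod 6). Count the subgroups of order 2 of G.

|G| = 12 and 2 | 12, so subgroups of order 2 are possible by Lagrange.
The subgroups of order 2 are: {(0,0), (0,3)}; {(0,0), (1,0)}; {(0,0), (1,3)}.
So G has 3 subgroups of order 2.

3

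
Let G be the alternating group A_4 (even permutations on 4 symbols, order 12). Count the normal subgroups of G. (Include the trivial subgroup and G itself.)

3

G has 10 subgroups. Checking conjugation-invariance by order — order 1: 1/1 normal; order 2: 0/3 normal; order 3: 0/4 normal; order 4: 1/1 normal; order 12: 1/1 normal.
Total normal subgroups: 3.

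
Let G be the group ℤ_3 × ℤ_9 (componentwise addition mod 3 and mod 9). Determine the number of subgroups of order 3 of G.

4

|G| = 27 and 3 | 27, so subgroups of order 3 are possible by Lagrange.
The subgroups of order 3 are: {(0,0), (0,3), (0,6)}; {(0,0), (1,0), (2,0)}; {(0,0), (1,3), (2,6)}; {(0,0), (1,6), (2,3)}.
So G has 4 subgroups of order 3.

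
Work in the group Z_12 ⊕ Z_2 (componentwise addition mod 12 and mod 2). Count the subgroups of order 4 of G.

3

|G| = 24 and 4 | 24, so subgroups of order 4 are possible by Lagrange.
The subgroups of order 4 are: {(0,0), (0,1), (6,0), (6,1)}; {(0,0), (3,0), (6,0), (9,0)}; {(0,0), (3,1), (6,0), (9,1)}.
So G has 3 subgroups of order 4.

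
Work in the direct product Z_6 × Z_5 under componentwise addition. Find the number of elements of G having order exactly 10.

4

An element (a,b) has order lcm(ord(a), ord(b)); count pairs with lcm equal to 10.
Enumerating gives 4 such elements.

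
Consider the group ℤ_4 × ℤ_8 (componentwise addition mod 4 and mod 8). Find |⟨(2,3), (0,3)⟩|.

16

|⟨(2,3)⟩| = 8 and |⟨(0,3)⟩| = 8, so |H| is a multiple of lcm(8, 8) = 8 and divides |G| = 32.
Closing under the operation: H = {(0,0), (0,1), (0,2), (0,3), (0,4), (0,5), (0,6), (0,7), (2,0), (2,1), (2,2), (2,3), (2,4), (2,5), (2,6), (2,7)}, so |H| = 16.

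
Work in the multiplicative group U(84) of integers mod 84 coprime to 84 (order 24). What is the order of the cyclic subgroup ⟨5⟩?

6

Compute successive powers of 5 mod 84: 5, 25, 41, 37, 17, 1; 5^6 ≡ 1 (mod 84).
So |⟨5⟩| = 6.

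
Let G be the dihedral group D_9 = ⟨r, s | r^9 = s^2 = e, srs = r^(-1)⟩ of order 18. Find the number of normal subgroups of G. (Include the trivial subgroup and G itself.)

G has 16 subgroups. Checking conjugation-invariance by order — order 1: 1/1 normal; order 2: 0/9 normal; order 3: 1/1 normal; order 6: 0/3 normal; order 9: 1/1 normal; order 18: 1/1 normal.
Total normal subgroups: 4.

4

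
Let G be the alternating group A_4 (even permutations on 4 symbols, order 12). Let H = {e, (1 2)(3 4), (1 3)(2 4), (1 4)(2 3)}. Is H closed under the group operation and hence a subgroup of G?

Yes

|H| = 4 divides |G| = 12, consistent with Lagrange.
H contains the identity, every element's inverse is in H, and H is closed under ∘: it is a subgroup.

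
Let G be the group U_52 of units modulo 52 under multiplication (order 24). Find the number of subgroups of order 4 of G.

|G| = 24 and 4 | 24, so subgroups of order 4 are possible by Lagrange.
The subgroups of order 4 are: {1, 5, 21, 25}; {1, 25, 27, 51}; {1, 25, 31, 47}.
So G has 3 subgroups of order 4.

3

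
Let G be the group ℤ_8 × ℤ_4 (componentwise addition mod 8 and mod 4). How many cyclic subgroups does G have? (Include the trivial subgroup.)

A cyclic subgroup of order d is generated by each of its φ(d) elements of order d, so the cyclic subgroups of order d number (#elements of order d)/φ(d).
Cyclic subgroups by order — order 1: 1; order 2: 3; order 4: 6; order 8: 4.
Total: 14.

14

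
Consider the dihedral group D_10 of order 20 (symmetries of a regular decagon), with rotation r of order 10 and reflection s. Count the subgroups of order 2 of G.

11

|G| = 20 and 2 | 20, so subgroups of order 2 are possible by Lagrange.
The subgroups of order 2 are: {e, r^2s}; {e, r^3s}; {e, r^4s}; {e, r^5}; … (11 in all).
So G has 11 subgroups of order 2.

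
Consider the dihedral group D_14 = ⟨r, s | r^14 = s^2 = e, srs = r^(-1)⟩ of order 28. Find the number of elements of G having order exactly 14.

The elements of order 14 are: r, r^3, r^5, r^9, r^11, r^13.
That's 6.

6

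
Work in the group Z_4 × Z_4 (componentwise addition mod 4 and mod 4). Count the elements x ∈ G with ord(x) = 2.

3

An element (a,b) has order lcm(ord(a), ord(b)); count pairs with lcm equal to 2.
Enumerating gives 3 such elements.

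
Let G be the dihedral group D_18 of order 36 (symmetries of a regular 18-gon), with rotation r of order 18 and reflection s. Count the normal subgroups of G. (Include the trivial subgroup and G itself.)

9

G has 45 subgroups. Checking conjugation-invariance by order — order 1: 1/1 normal; order 2: 1/19 normal; order 3: 1/1 normal; order 4: 0/9 normal; order 6: 1/7 normal; order 9: 1/1 normal; order 12: 0/3 normal; order 18: 3/3 normal; order 36: 1/1 normal.
Total normal subgroups: 9.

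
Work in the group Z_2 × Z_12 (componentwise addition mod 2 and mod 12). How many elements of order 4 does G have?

4

An element (a,b) has order lcm(ord(a), ord(b)); count pairs with lcm equal to 4.
Enumerating gives 4 such elements.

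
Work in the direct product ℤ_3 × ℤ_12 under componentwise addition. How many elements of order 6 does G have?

An element (a,b) has order lcm(ord(a), ord(b)); count pairs with lcm equal to 6.
Enumerating gives 8 such elements.

8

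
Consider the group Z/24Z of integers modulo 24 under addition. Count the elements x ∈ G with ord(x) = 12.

In a cyclic group of order 24, the number of elements of order d (for d | 24) is φ(d).
φ(12) = 4.

4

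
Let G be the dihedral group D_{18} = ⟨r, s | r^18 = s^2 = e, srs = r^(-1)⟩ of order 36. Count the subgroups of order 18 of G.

|G| = 36 and 18 | 36, so subgroups of order 18 are possible by Lagrange.
The subgroups of order 18 are: {e, r, r^2, r^3, r^4, r^5, r^6, r^7, r^8, r^9, r^10, r^11, r^12, r^13, r^14, r^15, r^16, r^17}; {e, r^2, r^4, r^6, r^8, r^10, r^12, r^14, r^16, s, r^2s, r^4s, r^6s, r^8s, r^10s, r^12s, r^14s, r^16s}; {e, r^2, r^4, r^6, r^8, r^10, r^12, r^14, r^16, rs, r^3s, r^5s, r^7s, r^9s, r^11s, r^13s, r^15s, r^17s}.
So G has 3 subgroups of order 18.

3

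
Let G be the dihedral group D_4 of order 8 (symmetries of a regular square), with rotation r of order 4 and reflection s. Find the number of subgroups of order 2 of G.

|G| = 8 and 2 | 8, so subgroups of order 2 are possible by Lagrange.
The subgroups of order 2 are: {e, r^2}; {e, r^2s}; {e, r^3s}; {e, rs}; … (5 in all).
So G has 5 subgroups of order 2.

5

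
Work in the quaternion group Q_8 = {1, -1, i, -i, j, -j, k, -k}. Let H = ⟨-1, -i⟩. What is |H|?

|⟨-1⟩| = 2 and |⟨-i⟩| = 4, so |H| is a multiple of lcm(2, 4) = 4 and divides |G| = 8.
Closing under the operation: H = {1, -1, i, -i}, so |H| = 4.

4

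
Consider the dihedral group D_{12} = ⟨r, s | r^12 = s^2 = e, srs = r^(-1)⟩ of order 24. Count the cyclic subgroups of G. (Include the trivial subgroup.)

18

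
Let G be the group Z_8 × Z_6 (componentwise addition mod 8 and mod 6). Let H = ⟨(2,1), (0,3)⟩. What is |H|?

|⟨(2,1)⟩| = 12 and |⟨(0,3)⟩| = 2, so |H| is a multiple of lcm(12, 2) = 12 and divides |G| = 48.
Closing under the operation: H = {(0,0), (0,1), (0,2), (0,3), (0,4), (0,5), (2,0), (2,1), (2,2), (2,3), (2,4), (2,5), (4,0), (4,1), (4,2), (4,3), (4,4), (4,5), (6,0), (6,1), (6,2), (6,3), (6,4), (6,5)}, so |H| = 24.

24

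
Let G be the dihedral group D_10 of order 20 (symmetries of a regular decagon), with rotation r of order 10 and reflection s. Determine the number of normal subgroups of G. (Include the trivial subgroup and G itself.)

7

G has 22 subgroups. Checking conjugation-invariance by order — order 1: 1/1 normal; order 2: 1/11 normal; order 4: 0/5 normal; order 5: 1/1 normal; order 10: 3/3 normal; order 20: 1/1 normal.
Total normal subgroups: 7.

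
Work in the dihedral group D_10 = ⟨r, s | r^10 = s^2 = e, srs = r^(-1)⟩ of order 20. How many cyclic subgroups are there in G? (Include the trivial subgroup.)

14

Group the elements of G by the cyclic subgroup they generate; each cyclic subgroup of order d accounts for φ(d) elements.
Cyclic subgroups by order — order 1: 1; order 2: 11; order 5: 1; order 10: 1.
Total: 14.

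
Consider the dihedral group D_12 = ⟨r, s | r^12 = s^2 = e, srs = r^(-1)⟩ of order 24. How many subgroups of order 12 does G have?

3

|G| = 24 and 12 | 24, so subgroups of order 12 are possible by Lagrange.
The subgroups of order 12 are: {e, r, r^2, r^3, r^4, r^5, r^6, r^7, r^8, r^9, r^10, r^11}; {e, r^2, r^4, r^6, r^8, r^10, s, r^2s, r^4s, r^6s, r^8s, r^10s}; {e, r^2, r^4, r^6, r^8, r^10, rs, r^3s, r^5s, r^7s, r^9s, r^11s}.
So G has 3 subgroups of order 12.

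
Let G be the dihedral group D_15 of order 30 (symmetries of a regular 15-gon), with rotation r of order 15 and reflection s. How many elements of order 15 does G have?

The elements of order 15 are: r, r^2, r^4, r^7, r^8, r^11, r^13, r^14.
That's 8.

8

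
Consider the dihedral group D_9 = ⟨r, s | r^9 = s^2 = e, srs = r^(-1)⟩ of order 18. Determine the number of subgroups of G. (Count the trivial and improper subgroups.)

16

|G| = 18, so by Lagrange every subgroup order divides 18. Divisors: 1, 2, 3, 6, 9, 18.
Subgroups by order — order 1: 1; order 2: 9; order 3: 1; order 6: 3; order 9: 1; order 18: 1.
Total: 1 + 9 + 1 + 3 + 1 + 1 = 16.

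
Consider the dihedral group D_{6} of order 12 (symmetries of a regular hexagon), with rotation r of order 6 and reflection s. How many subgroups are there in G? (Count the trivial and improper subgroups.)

|G| = 12, so by Lagrange every subgroup order divides 12. Divisors: 1, 2, 3, 4, 6, 12.
Subgroups by order — order 1: 1; order 2: 7; order 3: 1; order 4: 3; order 6: 3; order 12: 1.
Total: 1 + 7 + 1 + 3 + 3 + 1 = 16.

16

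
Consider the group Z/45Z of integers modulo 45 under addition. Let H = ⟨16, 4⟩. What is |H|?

|⟨16⟩| = 45 and |⟨4⟩| = 45, so |H| is a multiple of lcm(45, 45) = 45 and divides |G| = 45.
Closing {16, 4} under the group operation gives all of G, so |H| = 45.

45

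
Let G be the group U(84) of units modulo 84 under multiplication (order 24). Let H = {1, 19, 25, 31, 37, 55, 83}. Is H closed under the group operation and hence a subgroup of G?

|H| = 7 does not divide |G| = 24, so by Lagrange H is not a subgroup.

No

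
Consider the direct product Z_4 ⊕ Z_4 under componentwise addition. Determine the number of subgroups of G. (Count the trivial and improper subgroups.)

15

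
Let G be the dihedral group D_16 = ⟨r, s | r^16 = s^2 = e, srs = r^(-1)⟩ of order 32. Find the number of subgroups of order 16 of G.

|G| = 32 and 16 | 32, so subgroups of order 16 are possible by Lagrange.
The subgroups of order 16 are: {e, r, r^2, r^3, r^4, r^5, r^6, r^7, r^8, r^9, r^10, r^11, r^12, r^13, r^14, r^15}; {e, r^2, r^4, r^6, r^8, r^10, r^12, r^14, s, r^2s, r^4s, r^6s, r^8s, r^10s, r^12s, r^14s}; {e, r^2, r^4, r^6, r^8, r^10, r^12, r^14, rs, r^3s, r^5s, r^7s, r^9s, r^11s, r^13s, r^15s}.
So G has 3 subgroups of order 16.

3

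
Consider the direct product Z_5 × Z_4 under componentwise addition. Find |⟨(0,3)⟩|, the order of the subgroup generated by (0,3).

4

The order of (0,3) in Z_5 × Z_4 is lcm(ord(0) in Z_5, ord(3) in Z_4).
ord(0) = 1 and ord(3) = 4, so |⟨(0,3)⟩| = lcm(1, 4) = 4.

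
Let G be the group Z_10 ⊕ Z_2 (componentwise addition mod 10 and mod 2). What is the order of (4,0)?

The order of (4,0) in Z_10 × Z_2 is lcm(ord(4) in Z_10, ord(0) in Z_2).
ord(4) = 5 and ord(0) = 1, so |⟨(4,0)⟩| = lcm(5, 1) = 5.

5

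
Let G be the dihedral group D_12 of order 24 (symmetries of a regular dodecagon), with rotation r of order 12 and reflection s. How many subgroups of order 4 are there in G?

7

|G| = 24 and 4 | 24, so subgroups of order 4 are possible by Lagrange.
The subgroups of order 4 are: {e, r^6, r^4s, r^10s}; {e, r^6, r^5s, r^11s}; {e, r^6, r^2s, r^8s}; {e, r^3, r^6, r^9}; … (7 in all).
So G has 7 subgroups of order 4.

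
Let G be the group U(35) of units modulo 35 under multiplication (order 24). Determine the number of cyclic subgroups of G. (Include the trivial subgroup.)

12

A cyclic subgroup of order d is generated by each of its φ(d) elements of order d, so the cyclic subgroups of order d number (#elements of order d)/φ(d).
Cyclic subgroups by order — order 1: 1; order 2: 3; order 3: 1; order 4: 2; order 6: 3; order 12: 2.
Total: 12.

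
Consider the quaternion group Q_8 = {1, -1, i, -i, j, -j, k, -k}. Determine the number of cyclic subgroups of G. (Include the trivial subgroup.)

Group the elements of G by the cyclic subgroup they generate; each cyclic subgroup of order d accounts for φ(d) elements.
Cyclic subgroups by order — order 1: 1; order 2: 1; order 4: 3.
Total: 5.

5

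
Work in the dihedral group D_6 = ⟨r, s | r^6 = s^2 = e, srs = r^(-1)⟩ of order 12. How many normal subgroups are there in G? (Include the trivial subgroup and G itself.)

7

G has 16 subgroups. Checking conjugation-invariance by order — order 1: 1/1 normal; order 2: 1/7 normal; order 3: 1/1 normal; order 4: 0/3 normal; order 6: 3/3 normal; order 12: 1/1 normal.
Total normal subgroups: 7.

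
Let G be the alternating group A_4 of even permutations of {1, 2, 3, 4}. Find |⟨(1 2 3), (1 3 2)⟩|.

|⟨(1 2 3)⟩| = 3 and |⟨(1 3 2)⟩| = 3, so |H| is a multiple of lcm(3, 3) = 3 and divides |G| = 12.
Closing under the operation: H = {e, (1 2 3), (1 3 2)}, so |H| = 3.

3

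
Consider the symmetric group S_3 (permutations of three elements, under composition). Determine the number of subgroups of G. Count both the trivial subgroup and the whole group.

6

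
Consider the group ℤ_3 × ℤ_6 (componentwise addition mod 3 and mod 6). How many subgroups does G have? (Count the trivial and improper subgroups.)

12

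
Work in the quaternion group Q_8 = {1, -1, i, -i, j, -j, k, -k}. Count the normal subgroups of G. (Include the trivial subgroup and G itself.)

G has 6 subgroups. Checking conjugation-invariance by order — order 1: 1/1 normal; order 2: 1/1 normal; order 4: 3/3 normal; order 8: 1/1 normal.
Total normal subgroups: 6.

6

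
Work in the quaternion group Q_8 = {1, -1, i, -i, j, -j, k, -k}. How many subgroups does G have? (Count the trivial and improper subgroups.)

6

|G| = 8, so by Lagrange every subgroup order divides 8. Divisors: 1, 2, 4, 8.
Subgroups by order — order 1: 1; order 2: 1; order 4: 3; order 8: 1.
Total: 1 + 1 + 3 + 1 = 6.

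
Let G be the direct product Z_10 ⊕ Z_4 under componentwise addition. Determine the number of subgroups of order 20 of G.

|G| = 40 and 20 | 40, so subgroups of order 20 are possible by Lagrange.
The subgroups of order 20 are: {(0,0), (0,1), (0,2), (0,3), (2,0), (2,1), (2,2), (2,3), (4,0), (4,1), (4,2), (4,3), (6,0), (6,1), (6,2), (6,3), (8,0), (8,1), (8,2), (8,3)}; {(0,0), (0,2), (1,0), (1,2), (2,0), (2,2), (3,0), (3,2), (4,0), (4,2), (5,0), (5,2), (6,0), (6,2), (7,0), (7,2), (8,0), (8,2), (9,0), (9,2)}; {(0,0), (0,2), (1,1), (1,3), (2,0), (2,2), (3,1), (3,3), (4,0), (4,2), (5,1), (5,3), (6,0), (6,2), (7,1), (7,3), (8,0), (8,2), (9,1), (9,3)}.
So G has 3 subgroups of order 20.

3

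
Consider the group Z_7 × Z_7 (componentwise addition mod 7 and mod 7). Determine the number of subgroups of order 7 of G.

|G| = 49 and 7 | 49, so subgroups of order 7 are possible by Lagrange.
The subgroups of order 7 are: {(0,0), (0,1), (0,2), (0,3), (0,4), (0,5), (0,6)}; {(0,0), (1,0), (2,0), (3,0), (4,0), (5,0), (6,0)}; {(0,0), (1,1), (2,2), (3,3), (4,4), (5,5), (6,6)}; {(0,0), (1,2), (2,4), (3,6), (4,1), (5,3), (6,5)}; … (8 in all).
So G has 8 subgroups of order 7.

8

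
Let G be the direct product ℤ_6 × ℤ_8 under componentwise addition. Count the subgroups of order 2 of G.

3

|G| = 48 and 2 | 48, so subgroups of order 2 are possible by Lagrange.
The subgroups of order 2 are: {(0,0), (0,4)}; {(0,0), (3,0)}; {(0,0), (3,4)}.
So G has 3 subgroups of order 2.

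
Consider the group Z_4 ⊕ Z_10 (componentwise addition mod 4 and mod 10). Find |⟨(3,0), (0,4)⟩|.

20

|⟨(3,0)⟩| = 4 and |⟨(0,4)⟩| = 5, so |H| is a multiple of lcm(4, 5) = 20 and divides |G| = 40.
Closing under the operation: H = {(0,0), (0,2), (0,4), (0,6), (0,8), (1,0), (1,2), (1,4), (1,6), (1,8), (2,0), (2,2), (2,4), (2,6), (2,8), (3,0), (3,2), (3,4), (3,6), (3,8)}, so |H| = 20.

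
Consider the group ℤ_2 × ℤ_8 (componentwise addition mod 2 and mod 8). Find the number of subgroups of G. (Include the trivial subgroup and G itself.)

|G| = 16, so by Lagrange every subgroup order divides 16. Divisors: 1, 2, 4, 8, 16.
Subgroups by order — order 1: 1; order 2: 3; order 4: 3; order 8: 3; order 16: 1.
Total: 1 + 3 + 3 + 3 + 1 = 11.

11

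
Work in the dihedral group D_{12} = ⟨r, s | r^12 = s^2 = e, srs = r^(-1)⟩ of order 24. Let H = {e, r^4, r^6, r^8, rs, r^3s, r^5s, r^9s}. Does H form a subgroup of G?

No

Closure fails: r^4 · r^3s = r^7s ∉ H. So H is not a subgroup.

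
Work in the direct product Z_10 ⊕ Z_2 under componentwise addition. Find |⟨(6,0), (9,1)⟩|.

10

|⟨(6,0)⟩| = 5 and |⟨(9,1)⟩| = 10, so |H| is a multiple of lcm(5, 10) = 10 and divides |G| = 20.
Closing under the operation: H = {(0,0), (1,1), (2,0), (3,1), (4,0), (5,1), (6,0), (7,1), (8,0), (9,1)}, so |H| = 10.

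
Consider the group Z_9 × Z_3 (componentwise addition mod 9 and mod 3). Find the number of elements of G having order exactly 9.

An element (a,b) has order lcm(ord(a), ord(b)); count pairs with lcm equal to 9.
Enumerating gives 18 such elements.

18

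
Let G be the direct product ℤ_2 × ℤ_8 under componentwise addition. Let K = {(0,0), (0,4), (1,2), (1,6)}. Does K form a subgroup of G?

Yes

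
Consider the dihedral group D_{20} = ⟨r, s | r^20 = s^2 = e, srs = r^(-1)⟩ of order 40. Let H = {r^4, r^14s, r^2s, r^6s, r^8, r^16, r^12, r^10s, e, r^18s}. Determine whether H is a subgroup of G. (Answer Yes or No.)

|H| = 10 divides |G| = 40, consistent with Lagrange.
H contains the identity, every element's inverse is in H, and H is closed under ·: it is a subgroup.

Yes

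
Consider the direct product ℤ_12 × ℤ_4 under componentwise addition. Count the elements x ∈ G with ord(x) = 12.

24

An element (a,b) has order lcm(ord(a), ord(b)); count pairs with lcm equal to 12.
Enumerating gives 24 such elements.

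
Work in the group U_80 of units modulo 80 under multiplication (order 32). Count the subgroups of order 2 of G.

7

|G| = 32 and 2 | 32, so subgroups of order 2 are possible by Lagrange.
The subgroups of order 2 are: {1, 31}; {1, 39}; {1, 41}; {1, 49}; … (7 in all).
So G has 7 subgroups of order 2.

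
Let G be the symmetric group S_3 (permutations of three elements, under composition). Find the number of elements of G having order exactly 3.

2

The elements of order 3 are: (1 2 3), (1 3 2).
That's 2.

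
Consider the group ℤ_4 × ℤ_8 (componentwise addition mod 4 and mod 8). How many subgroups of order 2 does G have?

3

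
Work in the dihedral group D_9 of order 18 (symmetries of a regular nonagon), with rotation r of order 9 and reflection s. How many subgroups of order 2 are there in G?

9

|G| = 18 and 2 | 18, so subgroups of order 2 are possible by Lagrange.
The subgroups of order 2 are: {e, r^2s}; {e, r^3s}; {e, r^4s}; {e, r^5s}; … (9 in all).
So G has 9 subgroups of order 2.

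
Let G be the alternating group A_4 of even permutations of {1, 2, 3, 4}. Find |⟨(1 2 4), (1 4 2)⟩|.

|⟨(1 2 4)⟩| = 3 and |⟨(1 4 2)⟩| = 3, so |H| is a multiple of lcm(3, 3) = 3 and divides |G| = 12.
Closing under the operation: H = {e, (1 2 4), (1 4 2)}, so |H| = 3.

3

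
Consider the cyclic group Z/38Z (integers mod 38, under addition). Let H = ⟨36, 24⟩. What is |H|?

19

|⟨36⟩| = 19 and |⟨24⟩| = 19, so |H| is a multiple of lcm(19, 19) = 19 and divides |G| = 38.
Closing under the operation: H = {0, 2, 4, 6, 8, 10, 12, 14, 16, 18, 20, 22, 24, 26, 28, 30, 32, 34, 36}, so |H| = 19.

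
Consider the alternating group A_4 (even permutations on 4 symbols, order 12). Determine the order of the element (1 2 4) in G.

Computing powers of (1 2 4): the smallest k with ((1 2 4))^k = e is k = 3.

3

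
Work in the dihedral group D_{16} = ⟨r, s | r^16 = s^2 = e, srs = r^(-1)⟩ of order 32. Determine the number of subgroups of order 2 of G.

17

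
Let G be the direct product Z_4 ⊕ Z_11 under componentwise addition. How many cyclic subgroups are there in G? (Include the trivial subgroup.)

6

A cyclic subgroup of order d is generated by each of its φ(d) elements of order d, so the cyclic subgroups of order d number (#elements of order d)/φ(d).
Cyclic subgroups by order — order 1: 1; order 2: 1; order 4: 1; order 11: 1; order 22: 1; order 44: 1.
Total: 6.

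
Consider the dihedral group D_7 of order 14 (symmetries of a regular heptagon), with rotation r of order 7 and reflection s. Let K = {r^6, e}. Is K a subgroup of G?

No

r^6 ∈ K but its inverse r ∉ K, so K is not a subgroup.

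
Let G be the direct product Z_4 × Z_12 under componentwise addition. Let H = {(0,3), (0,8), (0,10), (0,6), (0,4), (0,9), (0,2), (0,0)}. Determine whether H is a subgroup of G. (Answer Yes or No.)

Closure fails: (0,4) + (0,3) = (0,7) ∉ H. So H is not a subgroup.

No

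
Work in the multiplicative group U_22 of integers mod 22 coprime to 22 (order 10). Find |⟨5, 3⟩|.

5

|⟨5⟩| = 5 and |⟨3⟩| = 5, so |H| is a multiple of lcm(5, 5) = 5 and divides |G| = 10.
Closing under the operation: H = {1, 3, 5, 9, 15}, so |H| = 5.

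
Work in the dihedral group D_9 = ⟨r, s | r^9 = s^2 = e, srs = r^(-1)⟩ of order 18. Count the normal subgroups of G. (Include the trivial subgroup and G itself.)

4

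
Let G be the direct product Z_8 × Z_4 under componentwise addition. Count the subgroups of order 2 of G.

|G| = 32 and 2 | 32, so subgroups of order 2 are possible by Lagrange.
The subgroups of order 2 are: {(0,0), (0,2)}; {(0,0), (4,0)}; {(0,0), (4,2)}.
So G has 3 subgroups of order 2.

3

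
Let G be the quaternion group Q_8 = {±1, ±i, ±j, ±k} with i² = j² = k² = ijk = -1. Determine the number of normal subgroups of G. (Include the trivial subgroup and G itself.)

G has 6 subgroups. Checking conjugation-invariance by order — order 1: 1/1 normal; order 2: 1/1 normal; order 4: 3/3 normal; order 8: 1/1 normal.
Total normal subgroups: 6.

6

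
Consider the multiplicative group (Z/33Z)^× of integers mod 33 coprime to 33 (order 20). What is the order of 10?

Compute successive powers of 10 mod 33: 10, 1; 10^2 ≡ 1 (mod 33).
So |⟨10⟩| = 2.

2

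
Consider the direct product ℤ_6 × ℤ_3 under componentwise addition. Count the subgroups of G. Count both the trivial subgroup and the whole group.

12

|G| = 18, so by Lagrange every subgroup order divides 18. Divisors: 1, 2, 3, 6, 9, 18.
Subgroups by order — order 1: 1; order 2: 1; order 3: 4; order 6: 4; order 9: 1; order 18: 1.
Total: 1 + 1 + 4 + 4 + 1 + 1 = 12.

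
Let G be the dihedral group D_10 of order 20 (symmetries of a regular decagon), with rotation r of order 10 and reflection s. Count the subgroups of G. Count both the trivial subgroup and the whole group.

|G| = 20, so by Lagrange every subgroup order divides 20. Divisors: 1, 2, 4, 5, 10, 20.
Subgroups by order — order 1: 1; order 2: 11; order 4: 5; order 5: 1; order 10: 3; order 20: 1.
Total: 1 + 11 + 5 + 1 + 3 + 1 = 22.

22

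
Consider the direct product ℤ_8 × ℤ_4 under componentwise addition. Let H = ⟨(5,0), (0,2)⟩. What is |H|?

|⟨(5,0)⟩| = 8 and |⟨(0,2)⟩| = 2, so |H| is a multiple of lcm(8, 2) = 8 and divides |G| = 32.
Closing under the operation: H = {(0,0), (0,2), (1,0), (1,2), (2,0), (2,2), (3,0), (3,2), (4,0), (4,2), (5,0), (5,2), (6,0), (6,2), (7,0), (7,2)}, so |H| = 16.

16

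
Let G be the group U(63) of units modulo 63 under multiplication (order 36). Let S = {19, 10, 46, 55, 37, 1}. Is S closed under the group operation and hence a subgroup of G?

|S| = 6 divides |G| = 36, consistent with Lagrange.
S contains the identity, every element's inverse is in S, and S is closed under ·: it is a subgroup.
In fact S = ⟨19⟩.

Yes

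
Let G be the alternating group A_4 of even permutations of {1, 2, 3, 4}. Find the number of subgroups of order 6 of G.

|G| = 12 and 6 | 12, so subgroups of order 6 are possible by Lagrange.
Checking all subgroups of G, none has order 6.
So G has 0 subgroups of order 6.

0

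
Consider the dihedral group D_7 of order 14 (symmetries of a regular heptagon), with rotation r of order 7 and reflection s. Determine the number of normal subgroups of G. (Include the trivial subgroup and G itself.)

G has 10 subgroups. Checking conjugation-invariance by order — order 1: 1/1 normal; order 2: 0/7 normal; order 7: 1/1 normal; order 14: 1/1 normal.
Total normal subgroups: 3.

3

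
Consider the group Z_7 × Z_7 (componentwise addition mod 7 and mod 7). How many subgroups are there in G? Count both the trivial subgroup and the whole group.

10

|G| = 49, so by Lagrange every subgroup order divides 49. Divisors: 1, 7, 49.
Subgroups by order — order 1: 1; order 7: 8; order 49: 1.
Total: 1 + 8 + 1 = 10.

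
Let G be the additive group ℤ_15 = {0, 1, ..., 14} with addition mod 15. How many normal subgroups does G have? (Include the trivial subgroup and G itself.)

G is abelian, so every subgroup is normal.
G has 4 subgroups in total, hence 4 normal subgroups.

4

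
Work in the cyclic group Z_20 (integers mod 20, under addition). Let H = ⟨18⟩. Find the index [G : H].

|⟨18⟩| = 10 and |G| = 20.
By Lagrange, [G : H] = |G|/|H| = 20/10 = 2.

2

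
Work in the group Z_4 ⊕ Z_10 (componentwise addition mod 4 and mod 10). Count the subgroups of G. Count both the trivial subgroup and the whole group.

|G| = 40, so by Lagrange every subgroup order divides 40. Divisors: 1, 2, 4, 5, 8, 10, 20, 40.
Subgroups by order — order 1: 1; order 2: 3; order 4: 3; order 5: 1; order 8: 1; order 10: 3; order 20: 3; order 40: 1.
Total: 1 + 3 + 3 + 1 + 1 + 3 + 3 + 1 = 16.

16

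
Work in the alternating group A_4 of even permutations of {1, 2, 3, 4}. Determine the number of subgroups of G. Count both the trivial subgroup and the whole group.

10

|G| = 12, so by Lagrange every subgroup order divides 12. Divisors: 1, 2, 3, 4, 6, 12.
Subgroups by order — order 1: 1; order 2: 3; order 3: 4; order 4: 1; order 6: 0; order 12: 1.
Total: 1 + 3 + 4 + 1 + 0 + 1 = 10.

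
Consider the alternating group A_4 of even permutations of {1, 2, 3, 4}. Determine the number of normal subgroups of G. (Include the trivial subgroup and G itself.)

3

G has 10 subgroups. Checking conjugation-invariance by order — order 1: 1/1 normal; order 2: 0/3 normal; order 3: 0/4 normal; order 4: 1/1 normal; order 12: 1/1 normal.
Total normal subgroups: 3.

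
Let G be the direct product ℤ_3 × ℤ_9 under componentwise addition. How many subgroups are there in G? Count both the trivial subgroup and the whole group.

|G| = 27, so by Lagrange every subgroup order divides 27. Divisors: 1, 3, 9, 27.
Subgroups by order — order 1: 1; order 3: 4; order 9: 4; order 27: 1.
Total: 1 + 4 + 4 + 1 = 10.

10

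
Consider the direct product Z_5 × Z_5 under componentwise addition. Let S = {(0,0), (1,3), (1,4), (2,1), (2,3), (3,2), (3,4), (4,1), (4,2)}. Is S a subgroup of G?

|S| = 9 does not divide |G| = 25, so by Lagrange S is not a subgroup.

No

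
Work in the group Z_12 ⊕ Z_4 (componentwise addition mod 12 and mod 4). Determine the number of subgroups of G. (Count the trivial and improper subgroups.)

30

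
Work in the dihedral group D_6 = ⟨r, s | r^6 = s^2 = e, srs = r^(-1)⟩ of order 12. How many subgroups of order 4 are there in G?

3

|G| = 12 and 4 | 12, so subgroups of order 4 are possible by Lagrange.
The subgroups of order 4 are: {e, r^3, r^2s, r^5s}; {e, r^3, s, r^3s}; {e, r^3, rs, r^4s}.
So G has 3 subgroups of order 4.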